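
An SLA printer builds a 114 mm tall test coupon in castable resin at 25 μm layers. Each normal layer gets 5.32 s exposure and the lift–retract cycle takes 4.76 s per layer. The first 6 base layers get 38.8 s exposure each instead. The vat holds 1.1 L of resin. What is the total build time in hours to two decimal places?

Layer count = ceil(114 / 0.025) = 4560.
Base layers = 6 × (38.8 + 4.76), so 261.36 s.
Remaining layers = 4554 × (5.32 + 4.76) = 45904.32 s.
Sum: 261.36 + 45904.32 = 46165.68 s → 12.82 hours.

12.82 hours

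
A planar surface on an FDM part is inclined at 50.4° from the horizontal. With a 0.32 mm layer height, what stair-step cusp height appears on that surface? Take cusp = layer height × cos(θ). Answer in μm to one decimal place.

204.0 μm

cos(50.4°) = 0.6374, so cusp = 0.32 × 0.6374 = 0.203968 mm → 204.0 μm.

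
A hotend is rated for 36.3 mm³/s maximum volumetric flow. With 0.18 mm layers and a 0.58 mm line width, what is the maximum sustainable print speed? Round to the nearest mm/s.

A = 0.18 × 0.58, so 0.1044 mm².
v_max = Q/A = 36.3/0.1044 = 347.70 mm/s → 348 mm/s.

348 mm/s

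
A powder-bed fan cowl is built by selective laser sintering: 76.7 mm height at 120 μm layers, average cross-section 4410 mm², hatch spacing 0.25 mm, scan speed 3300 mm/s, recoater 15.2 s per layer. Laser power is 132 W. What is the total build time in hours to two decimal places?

3.65 hours

Layer count = ceil(76.7 / 0.12) = 640.
Scan path per layer = 4410 / 0.25, so 17640 mm.
Per-layer scan time: 17640 / 3300 → 5.3455 s.
Time per layer = 5.3455 + 15.2, so 20.5455 s.
640 layers × 20.5455 s/layer = 13149.12 s, i.e. 3.65 hours.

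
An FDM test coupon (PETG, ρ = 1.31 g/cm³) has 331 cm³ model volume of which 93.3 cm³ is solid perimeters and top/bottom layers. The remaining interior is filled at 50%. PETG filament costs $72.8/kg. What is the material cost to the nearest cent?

Volume inside the shell: 331 − 93.3 → 237.7 cm³.
Deposited infill = 0.50 × 237.7 = 118.85 cm³.
Deposited volume = 93.3 + 118.85, so 212.15 cm³.
Mass: 212.15 × 1.31 → 277.9165 g.
Cost = 277.9165 g / 1000 × $72.8/kg = $20.23.

$20.23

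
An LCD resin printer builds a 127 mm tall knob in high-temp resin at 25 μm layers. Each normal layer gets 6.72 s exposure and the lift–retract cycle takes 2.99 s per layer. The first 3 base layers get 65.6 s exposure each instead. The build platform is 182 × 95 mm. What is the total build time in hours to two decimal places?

13.75 hours

Number of layers: 127 / 0.025 → 5080 (rounded up).
Base layers = 3 × (65.6 + 2.99) = 205.77 s.
Normal layers = 5077 × (6.72 + 2.99), so 49297.67 s.
Sum: 205.77 + 49297.67 = 49503.44 s → 13.75 hours.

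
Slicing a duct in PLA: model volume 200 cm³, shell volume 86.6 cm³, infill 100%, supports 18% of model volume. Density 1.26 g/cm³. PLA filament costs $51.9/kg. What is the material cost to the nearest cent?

Volume inside the shell = 200 − 86.6, so 113.4 cm³.
Infill deposited = 1.00 × 113.4, so 113.4 cm³.
Support: 0.18 × 200 → 36 cm³.
Total extruded = 86.6 + 113.4 + 36, so 236 cm³.
Mass = 236 × 1.26, so 297.36 g.
At $51.9/kg: 297.36/1000 × 51.9 = $15.43.

$15.43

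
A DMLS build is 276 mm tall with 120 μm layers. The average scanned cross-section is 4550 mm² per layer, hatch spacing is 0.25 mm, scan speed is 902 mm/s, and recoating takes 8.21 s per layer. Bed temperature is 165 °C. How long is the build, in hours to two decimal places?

Number of layers: 276 / 0.12 → 2300 (rounded up).
Hatch length per layer = 4550 / 0.25 = 18200 mm.
Per-layer scan time = 18200 / 902 = 20.1774 s.
Layer cycle = 20.1774 + 8.21 = 28.3874 s.
Build time = 2300 × 28.3874 = 65291.02 s = 18.14 hours.

18.14 hours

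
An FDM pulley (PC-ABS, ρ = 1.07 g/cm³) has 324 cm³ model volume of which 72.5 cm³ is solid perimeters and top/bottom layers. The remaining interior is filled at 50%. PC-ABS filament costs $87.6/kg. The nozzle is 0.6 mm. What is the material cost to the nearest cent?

$18.58

Interior volume = 324 − 72.5, so 251.5 cm³.
Deposited infill = 0.50 × 251.5 = 125.75 cm³.
Total printed volume = 72.5 + 125.75, so 198.25 cm³.
Mass = 198.25 × 1.07 = 212.1275 g.
At $87.6/kg: 212.1275/1000 × 87.6 = $18.58.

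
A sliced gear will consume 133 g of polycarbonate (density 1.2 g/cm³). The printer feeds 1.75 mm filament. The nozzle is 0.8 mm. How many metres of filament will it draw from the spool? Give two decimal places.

46.08 m

Volume = 133 g / 1.2 g·cm⁻³ = 110.8333 cm³ = 110833.3 mm³.
Cross-section of 1.75 mm filament: π·(1.75/2)² = 2.4053 mm².
L = V/A = 110833.3/2.4053 = 46078.78 mm → 46.08 m.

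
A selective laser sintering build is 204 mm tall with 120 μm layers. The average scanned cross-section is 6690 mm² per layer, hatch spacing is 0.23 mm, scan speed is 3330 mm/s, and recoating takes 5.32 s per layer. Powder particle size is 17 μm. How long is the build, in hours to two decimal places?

Number of layers: 204 / 0.12 → 1700 (rounded up).
Scan path per layer = 6690 / 0.23 = 29087 mm.
Per-layer scan time: 29087 / 3330 → 8.7348 s.
Layer cycle: 8.7348 + 5.32 → 14.0548 s.
Build time = 1700 × 14.0548 = 23893.16 s = 6.64 hours.

6.64 hours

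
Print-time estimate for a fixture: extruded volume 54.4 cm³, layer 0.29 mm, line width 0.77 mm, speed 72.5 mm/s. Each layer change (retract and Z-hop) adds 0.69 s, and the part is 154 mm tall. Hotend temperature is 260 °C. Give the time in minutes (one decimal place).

Extrusion cross-section = 0.29 × 0.77 = 0.2233 mm².
Path length: 54400 mm³ / 0.2233 mm² → 243618.5 mm.
Time extruding: 243618.5 / 72.5 → 3360.3 s.
Number of layers: 154 / 0.29 → 532 (rounded up).
Z-hop total = 532 × 0.69 = 367.08 s.
Total = 3360.3 + 367.08 = 3727.38 s = 62.1 minutes.

62.1 minutes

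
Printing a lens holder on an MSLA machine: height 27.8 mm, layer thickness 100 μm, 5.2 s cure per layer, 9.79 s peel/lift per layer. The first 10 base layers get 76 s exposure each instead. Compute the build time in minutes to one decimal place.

Layer count = ceil(27.8 / 0.1) = 278.
Burn-in layers = 10 × (76 + 9.79), so 857.9 s.
Regular layers = 268 × (5.2 + 9.79), so 4017.32 s.
Sum: 857.9 + 4017.32 = 4875.22 s → 81.3 minutes.

81.3 minutes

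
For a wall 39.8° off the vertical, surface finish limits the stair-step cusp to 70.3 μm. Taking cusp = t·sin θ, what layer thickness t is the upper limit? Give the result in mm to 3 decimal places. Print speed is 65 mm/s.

Layer height = cusp / sin(39.8°) = 0.0703 / 0.6401 = 0.110 mm.

0.110 mm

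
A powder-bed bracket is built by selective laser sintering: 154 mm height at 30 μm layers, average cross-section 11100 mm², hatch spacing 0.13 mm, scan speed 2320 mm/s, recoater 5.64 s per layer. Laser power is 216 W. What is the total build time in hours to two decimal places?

Number of layers: 154 / 0.03 → 5134 (rounded up).
Hatch length per layer = 11100 / 0.13 = 85384.6 mm.
Laser time per layer = 85384.6 / 2320, so 36.8037 s.
Layer cycle = 36.8037 + 5.64, so 42.4437 s.
Build time = 5134 × 42.4437 = 217905.9558 s = 60.53 hours.

60.53 hours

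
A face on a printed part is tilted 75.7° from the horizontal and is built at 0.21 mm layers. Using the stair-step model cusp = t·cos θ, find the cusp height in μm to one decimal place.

51.9 μm

Cusp = layer height × cos(75.7°) = 0.21 × 0.2470 = 0.05187 mm = 51.9 μm.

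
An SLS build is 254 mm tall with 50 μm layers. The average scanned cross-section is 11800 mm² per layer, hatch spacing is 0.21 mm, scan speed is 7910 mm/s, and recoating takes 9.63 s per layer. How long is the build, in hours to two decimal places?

Number of layers: 254 / 0.05 → 5080 (rounded up).
Hatch length per layer = 11800 / 0.21 = 56190.5 mm.
Scan time per layer: 56190.5 / 7910 → 7.1037 s.
Layer cycle = 7.1037 + 9.63 = 16.7337 s.
Build time = 5080 × 16.7337 = 85007.196 s = 23.61 hours.

23.61 hours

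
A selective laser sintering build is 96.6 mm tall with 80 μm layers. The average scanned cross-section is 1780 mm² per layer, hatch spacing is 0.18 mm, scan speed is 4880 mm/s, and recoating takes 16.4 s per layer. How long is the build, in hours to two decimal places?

6.18 hours

Layers = ⌈96.6/0.08⌉ = 1208.
Scan path per layer = 1780 / 0.18, so 9888.9 mm.
Scan time per layer: 9888.9 / 4880 → 2.0264 s.
Time per layer = 2.0264 + 16.4 = 18.4264 s.
Build time = 1208 × 18.4264 = 22259.0912 s = 6.18 hours.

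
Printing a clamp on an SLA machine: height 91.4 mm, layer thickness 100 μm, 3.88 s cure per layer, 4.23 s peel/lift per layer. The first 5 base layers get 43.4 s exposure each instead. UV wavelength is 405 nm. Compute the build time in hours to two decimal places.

2.11 hours

Layers = ⌈91.4/0.1⌉ = 914.
Burn-in layers = 5 × (43.4 + 4.23), so 238.15 s.
Regular layers = 909 × (3.88 + 4.23), so 7371.99 s.
Total = 238.15 + 7371.99 = 7610.14 s = 2.11 hours.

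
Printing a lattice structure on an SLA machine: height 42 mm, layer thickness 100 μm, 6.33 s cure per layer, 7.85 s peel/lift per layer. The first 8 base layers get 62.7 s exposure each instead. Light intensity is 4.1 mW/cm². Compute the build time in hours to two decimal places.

Layer count = ceil(42 / 0.1) = 420.
Bottom layers: 8 × (62.7 + 7.85) → 564.4 s.
Remaining layers = 412 × (6.33 + 7.85) = 5842.16 s.
Sum: 564.4 + 5842.16 = 6406.56 s → 1.78 hours.

1.78 hours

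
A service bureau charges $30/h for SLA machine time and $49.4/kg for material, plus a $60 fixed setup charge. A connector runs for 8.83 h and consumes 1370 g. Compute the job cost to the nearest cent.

Machine cost = 30 × 8.83 = $264.90.
Material cost = 49.4 × 1370/1000, so $67.678.
Total = 264.90 + 67.678 + 60 = 392.578 ≈ $392.58.

$392.58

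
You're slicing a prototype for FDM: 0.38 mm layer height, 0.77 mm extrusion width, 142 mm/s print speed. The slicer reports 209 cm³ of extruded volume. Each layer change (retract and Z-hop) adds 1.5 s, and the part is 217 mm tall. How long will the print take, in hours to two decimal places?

1.64 hours

Extrusion cross-section: 0.38 × 0.77 → 0.2926 mm².
Toolpath length = 209 cm³ / 0.2926 mm² = 209000 / 0.2926 = 714285.7 mm.
Extrusion time: 714285.7 / 142 → 5030.2 s.
Number of layers: 217 / 0.38 → 572 (rounded up).
Non-print overhead = 572 × 1.5, so 858 s.
Total = 5030.2 + 858 = 5888.2 s = 1.64 hours.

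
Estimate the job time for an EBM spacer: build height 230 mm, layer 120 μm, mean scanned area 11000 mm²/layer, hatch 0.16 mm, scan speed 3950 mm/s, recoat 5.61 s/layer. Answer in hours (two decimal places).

Layers = ⌈230/0.12⌉ = 1917.
Scan path per layer = 11000 / 0.16, so 68750 mm.
Scan time per layer: 68750 / 3950 → 17.4051 s.
Time per layer: 17.4051 + 5.61 → 23.0151 s.
Total: 1917 × 23.0151 s = 44119.9467 s → 12.26 hours.

12.26 hours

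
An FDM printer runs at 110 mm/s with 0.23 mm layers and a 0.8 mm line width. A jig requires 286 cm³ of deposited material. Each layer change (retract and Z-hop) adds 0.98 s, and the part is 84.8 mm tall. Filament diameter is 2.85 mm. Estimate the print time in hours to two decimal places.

4.03 hours

Extrusion cross-section = 0.23 × 0.8, so 0.184 mm².
Path length: 286000 mm³ / 0.184 mm² → 1554347.8 mm.
Print-move time: 1554347.8 / 110 → 14130.4 s.
Layer count = ceil(84.8 / 0.23) = 369.
Non-print overhead = 369 × 0.98 = 361.62 s.
Altogether 14130.4 + 361.62 = 14492.02 s, i.e. 4.03 hours.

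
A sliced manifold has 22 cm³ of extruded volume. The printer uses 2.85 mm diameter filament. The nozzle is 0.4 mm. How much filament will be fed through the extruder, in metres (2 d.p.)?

3.45 m

Cross-section of 2.85 mm filament: π·(2.85/2)² = 6.3794 mm².
Length = 22 cm³ / 6.3794 mm² = 22000 / 6.3794 = 3448.6 mm = 3.45 m.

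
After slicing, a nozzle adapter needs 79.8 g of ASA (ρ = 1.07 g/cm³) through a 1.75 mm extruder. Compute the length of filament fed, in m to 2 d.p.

31.01 m

Extruded volume: 79.8/1.07 = 74.5794 cm³ (74579.4 mm³).
A = π r² = π × 0.875² = 2.4053 mm².
Length = 74579.4 / 2.4053 = 31006.28 mm = 31.01 m.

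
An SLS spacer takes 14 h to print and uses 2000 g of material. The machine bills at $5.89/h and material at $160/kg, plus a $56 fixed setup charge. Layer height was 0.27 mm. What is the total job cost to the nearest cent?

Time charge: 5.89 × 14 → $82.46.
Material charge = 160 × 2000/1000, so $320.00.
Adding setup: 82.46 + 320.00 + 56 → $458.46.

$458.46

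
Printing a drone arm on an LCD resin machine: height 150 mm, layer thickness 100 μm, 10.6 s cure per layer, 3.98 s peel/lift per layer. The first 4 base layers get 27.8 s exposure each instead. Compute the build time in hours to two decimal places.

Layer count = ceil(150 / 0.1) = 1500.
Bottom layers = 4 × (27.8 + 3.98), so 127.12 s.
Regular layers: 1496 × (10.6 + 3.98) → 21811.68 s.
Total = 127.12 + 21811.68 = 21938.8 s = 6.09 hours.

6.09 hours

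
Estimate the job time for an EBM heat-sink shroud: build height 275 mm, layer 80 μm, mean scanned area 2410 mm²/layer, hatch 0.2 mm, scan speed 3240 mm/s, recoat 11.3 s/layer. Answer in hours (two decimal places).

14.34 hours

Number of layers: 275 / 0.08 → 3438 (rounded up).
Per-layer scan distance: 2410 / 0.2 → 12050 mm.
Scan time per layer = 12050 / 3240, so 3.7191 s.
Layer cycle: 3.7191 + 11.3 → 15.0191 s.
Total: 3438 × 15.0191 s = 51635.6658 s → 14.34 hours.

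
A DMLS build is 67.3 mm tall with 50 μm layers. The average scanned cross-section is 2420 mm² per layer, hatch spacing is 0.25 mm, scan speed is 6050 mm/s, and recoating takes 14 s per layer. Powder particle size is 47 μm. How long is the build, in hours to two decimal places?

Layer count = ceil(67.3 / 0.05) = 1346.
Hatch length per layer = 2420 / 0.25, so 9680 mm.
Laser time per layer: 9680 / 6050 → 1.6 s.
Time per layer = 1.6 + 14 = 15.6 s.
1346 layers × 15.6 s/layer = 20997.6 s, i.e. 5.83 hours.

5.83 hours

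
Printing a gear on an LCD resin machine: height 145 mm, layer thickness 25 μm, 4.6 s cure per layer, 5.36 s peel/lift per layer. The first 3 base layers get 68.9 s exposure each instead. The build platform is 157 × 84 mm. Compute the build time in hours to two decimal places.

Layers = ⌈145/0.025⌉ = 5800.
Base layers = 3 × (68.9 + 5.36) = 222.78 s.
Normal layers = 5797 × (4.6 + 5.36), so 57738.12 s.
Sum: 222.78 + 57738.12 = 57960.9 s → 16.10 hours.

16.10 hours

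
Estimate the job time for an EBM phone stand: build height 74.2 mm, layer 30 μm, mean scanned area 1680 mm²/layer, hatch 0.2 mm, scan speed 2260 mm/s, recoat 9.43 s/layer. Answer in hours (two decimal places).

9.03 hours

Layers = ⌈74.2/0.03⌉ = 2474.
Scan path per layer = 1680 / 0.2, so 8400 mm.
Beam time per layer: 8400 / 2260 → 3.7168 s.
Time per layer = 3.7168 + 9.43 = 13.1468 s.
Build time = 2474 × 13.1468 = 32525.1832 s = 9.03 hours.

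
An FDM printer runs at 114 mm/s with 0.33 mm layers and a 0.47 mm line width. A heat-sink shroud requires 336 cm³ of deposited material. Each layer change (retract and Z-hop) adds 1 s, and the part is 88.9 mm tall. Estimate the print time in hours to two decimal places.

Extrusion cross-section: 0.33 × 0.47 → 0.1551 mm².
Total extruded path = 336000/0.1551 = 2166344.3 mm.
Extrusion time: 2166344.3 / 114 → 19003 s.
Layers = ⌈88.9/0.33⌉ = 270.
Layer-change overhead: 270 × 1 → 270 s.
Total = 19003 + 270 = 19273 s = 5.35 hours.

5.35 hours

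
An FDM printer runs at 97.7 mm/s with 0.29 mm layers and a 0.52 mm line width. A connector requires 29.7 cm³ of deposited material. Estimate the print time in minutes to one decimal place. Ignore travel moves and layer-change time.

33.6 minutes

Bead cross-section = 0.29 × 0.52 = 0.1508 mm².
Total extruded path = 29700/0.1508 = 196949.6 mm.
Time extruding: 196949.6 / 97.7 → 2015.9 s.
2015.9 s = 33.6 minutes.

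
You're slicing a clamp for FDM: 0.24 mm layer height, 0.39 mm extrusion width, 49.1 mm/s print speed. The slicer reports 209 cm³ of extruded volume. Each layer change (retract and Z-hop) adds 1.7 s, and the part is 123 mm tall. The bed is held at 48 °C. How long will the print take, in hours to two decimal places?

Extrusion cross-section = 0.24 × 0.39 = 0.0936 mm².
Toolpath length = 209 cm³ / 0.0936 mm² = 209000 / 0.0936 = 2232906 mm.
Extrusion time = 2232906 / 49.1 = 45476.7 s.
Layer count = ceil(123 / 0.24) = 513.
Non-print overhead = 513 × 1.7 = 872.1 s.
Total = 45476.7 + 872.1 = 46348.8 s = 12.87 hours.

12.87 hours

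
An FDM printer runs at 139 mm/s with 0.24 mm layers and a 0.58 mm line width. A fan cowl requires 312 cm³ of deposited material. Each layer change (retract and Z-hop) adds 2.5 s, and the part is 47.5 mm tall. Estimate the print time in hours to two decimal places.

4.62 hours

Line area = 0.24 × 0.58, so 0.1392 mm².
Total extruded path = 312000/0.1392 = 2241379.3 mm.
Time extruding = 2241379.3 / 139, so 16125 s.
Layer count = ceil(47.5 / 0.24) = 198.
Layer-change overhead: 198 × 2.5 → 495 s.
Altogether 16125 + 495 = 16620 s, i.e. 4.62 hours.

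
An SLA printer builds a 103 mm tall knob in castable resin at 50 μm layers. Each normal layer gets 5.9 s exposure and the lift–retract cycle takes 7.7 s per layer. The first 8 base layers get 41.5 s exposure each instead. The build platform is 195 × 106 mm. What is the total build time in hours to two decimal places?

Layers = ⌈103/0.05⌉ = 2060.
Bottom layers: 8 × (41.5 + 7.7) → 393.6 s.
Regular layers = 2052 × (5.9 + 7.7) = 27907.2 s.
Total = 393.6 + 27907.2 = 28300.8 s = 7.86 hours.

7.86 hours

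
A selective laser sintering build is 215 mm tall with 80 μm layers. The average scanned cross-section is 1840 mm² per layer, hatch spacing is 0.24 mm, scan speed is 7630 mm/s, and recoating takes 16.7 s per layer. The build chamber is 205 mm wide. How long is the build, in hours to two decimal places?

Number of layers: 215 / 0.08 → 2688 (rounded up).
Scan path per layer: 1840 / 0.24 → 7666.7 mm.
Per-layer scan time: 7666.7 / 7630 → 1.0048 s.
Per-layer time = 1.0048 + 16.7, so 17.7048 s.
2688 layers × 17.7048 s/layer = 47590.5024 s, i.e. 13.22 hours.

13.22 hours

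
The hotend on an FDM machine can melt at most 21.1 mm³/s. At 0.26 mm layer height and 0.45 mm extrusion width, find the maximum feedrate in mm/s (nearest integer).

A = 0.26 × 0.45 = 0.117 mm².
v_max = Q/A = 21.1/0.117 = 180.34 mm/s → 180 mm/s.

180 mm/s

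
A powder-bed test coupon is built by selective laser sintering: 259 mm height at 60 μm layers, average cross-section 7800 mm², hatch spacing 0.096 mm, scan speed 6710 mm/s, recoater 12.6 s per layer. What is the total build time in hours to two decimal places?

Number of layers: 259 / 0.06 → 4317 (rounded up).
Per-layer scan distance = 7800 / 0.096 = 81250 mm.
Laser time per layer = 81250 / 6710 = 12.1088 s.
Time per layer = 12.1088 + 12.6 = 24.7088 s.
Build time = 4317 × 24.7088 = 106667.8896 s = 29.63 hours.

29.63 hours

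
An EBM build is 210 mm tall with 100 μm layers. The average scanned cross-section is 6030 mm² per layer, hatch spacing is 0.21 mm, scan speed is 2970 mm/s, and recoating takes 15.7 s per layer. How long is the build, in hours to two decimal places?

14.80 hours

Layers = ⌈210/0.1⌉ = 2100.
Scan path per layer: 6030 / 0.21 → 28714.3 mm.
Per-layer scan time: 28714.3 / 2970 → 9.6681 s.
Layer cycle = 9.6681 + 15.7 = 25.3681 s.
Build time = 2100 × 25.3681 = 53273.01 s = 14.80 hours.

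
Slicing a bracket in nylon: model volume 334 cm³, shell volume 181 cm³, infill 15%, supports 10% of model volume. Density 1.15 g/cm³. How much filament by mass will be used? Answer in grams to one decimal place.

273.0 g

Infill region = 334 − 181, so 153 cm³.
Infill deposited = 0.15 × 153 = 22.95 cm³.
Support = 0.10 × 334 = 33.4 cm³.
Deposited volume = 181 + 22.95 + 33.4 = 237.35 cm³.
Mass = 237.35 × 1.15, so 272.9525 g.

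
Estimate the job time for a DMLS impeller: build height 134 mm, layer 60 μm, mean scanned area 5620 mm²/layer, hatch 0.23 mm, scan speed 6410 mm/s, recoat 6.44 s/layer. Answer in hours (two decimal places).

6.36 hours

Layer count = ceil(134 / 0.06) = 2234.
Per-layer scan distance = 5620 / 0.23 = 24434.8 mm.
Laser time per layer = 24434.8 / 6410 = 3.812 s.
Per-layer time = 3.812 + 6.44 = 10.252 s.
2234 layers × 10.252 s/layer = 22902.968 s, i.e. 6.36 hours.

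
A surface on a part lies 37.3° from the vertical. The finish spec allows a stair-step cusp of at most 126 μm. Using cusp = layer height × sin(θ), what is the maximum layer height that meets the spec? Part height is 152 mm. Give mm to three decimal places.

Layer height = cusp / sin(37.3°) = 0.126 / 0.6060 = 0.208 mm.

0.208 mm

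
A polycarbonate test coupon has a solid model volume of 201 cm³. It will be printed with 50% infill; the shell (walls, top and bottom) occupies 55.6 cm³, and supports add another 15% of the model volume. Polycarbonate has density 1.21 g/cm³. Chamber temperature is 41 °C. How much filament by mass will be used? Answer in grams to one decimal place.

191.7 g

Interior volume = 201 − 55.6 = 145.4 cm³.
Deposited infill = 0.50 × 145.4 = 72.7 cm³.
Support = 0.15 × 201 = 30.15 cm³.
Total extruded = 55.6 + 72.7 + 30.15, so 158.45 cm³.
Mass: 158.45 × 1.21 → 191.7245 g.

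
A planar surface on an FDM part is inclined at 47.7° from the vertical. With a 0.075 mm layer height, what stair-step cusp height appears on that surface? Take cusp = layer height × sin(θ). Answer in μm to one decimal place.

55.5 μm

h_c = t·sin θ = 0.075 × 0.7396 = 0.05547 mm (55.5 μm).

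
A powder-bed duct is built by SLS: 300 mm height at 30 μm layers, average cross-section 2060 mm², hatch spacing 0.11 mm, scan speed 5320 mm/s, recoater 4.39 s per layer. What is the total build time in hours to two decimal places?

Number of layers: 300 / 0.03 → 10000 (rounded up).
Scan path per layer: 2060 / 0.11 → 18727.3 mm.
Scan time per layer: 18727.3 / 5320 → 3.5202 s.
Time per layer: 3.5202 + 4.39 → 7.9102 s.
Build time = 10000 × 7.9102 = 79102 s = 21.97 hours.

21.97 hours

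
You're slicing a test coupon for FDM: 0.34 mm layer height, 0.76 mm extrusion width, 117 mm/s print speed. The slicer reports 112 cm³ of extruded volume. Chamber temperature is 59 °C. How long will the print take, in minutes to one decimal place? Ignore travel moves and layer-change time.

61.7 minutes

Extrusion cross-section = 0.34 × 0.76, so 0.2584 mm².
Toolpath length = 112 cm³ / 0.2584 mm² = 112000 / 0.2584 = 433436.5 mm.
Extrusion time: 433436.5 / 117 → 3704.6 s.
That's 3704.6 s → 61.7 minutes.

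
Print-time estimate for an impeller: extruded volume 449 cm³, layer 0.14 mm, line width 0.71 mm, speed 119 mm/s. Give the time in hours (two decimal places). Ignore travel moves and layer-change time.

Extrusion cross-section: 0.14 × 0.71 → 0.0994 mm².
Total extruded path = 449000/0.0994 = 4517102.6 mm.
Extrusion time: 4517102.6 / 119 → 37958.8 s.
37958.8 s = 10.54 hours.

10.54 hours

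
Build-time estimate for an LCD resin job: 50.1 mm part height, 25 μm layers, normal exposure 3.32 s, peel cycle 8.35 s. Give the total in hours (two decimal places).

Layer count = ceil(50.1 / 0.025) = 2004.
Cycle time: 3.32 + 8.35 → 11.67 s.
Total = 2004 × 11.67 = 23386.68 s = 6.50 hours.

6.50 hours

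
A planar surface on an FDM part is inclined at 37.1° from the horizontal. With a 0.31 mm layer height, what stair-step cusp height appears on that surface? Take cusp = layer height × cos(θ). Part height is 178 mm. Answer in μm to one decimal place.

cos(37.1°) = 0.7976, so cusp = 0.31 × 0.7976 = 0.247256 mm → 247.3 μm.

247.3 μm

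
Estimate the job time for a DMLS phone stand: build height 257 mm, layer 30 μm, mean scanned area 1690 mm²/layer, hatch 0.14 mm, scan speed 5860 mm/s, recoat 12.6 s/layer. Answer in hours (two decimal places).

34.89 hours

Layer count = ceil(257 / 0.03) = 8567.
Hatch length per layer: 1690 / 0.14 → 12071.4 mm.
Scan time per layer: 12071.4 / 5860 → 2.06 s.
Time per layer = 2.06 + 12.6, so 14.66 s.
Build time = 8567 × 14.66 = 125592.22 s = 34.89 hours.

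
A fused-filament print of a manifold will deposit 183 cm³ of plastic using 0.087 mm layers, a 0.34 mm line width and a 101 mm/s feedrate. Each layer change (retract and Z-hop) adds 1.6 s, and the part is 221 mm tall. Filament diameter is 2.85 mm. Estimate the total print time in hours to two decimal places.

Bead cross-section = 0.087 × 0.34 = 0.02958 mm².
Total extruded path = 183000/0.02958 = 6186612.6 mm.
Extrusion time: 6186612.6 / 101 → 61253.6 s.
Layers = ⌈221/0.087⌉ = 2541.
Non-print overhead = 2541 × 1.6, so 4065.6 s.
Total = 61253.6 + 4065.6 = 65319.2 s = 18.14 hours.

18.14 hours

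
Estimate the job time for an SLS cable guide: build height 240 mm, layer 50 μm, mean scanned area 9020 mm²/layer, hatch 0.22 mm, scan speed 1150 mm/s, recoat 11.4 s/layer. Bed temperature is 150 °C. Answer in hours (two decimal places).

62.74 hours

Layers = ⌈240/0.05⌉ = 4800.
Per-layer scan distance = 9020 / 0.22, so 41000 mm.
Per-layer scan time: 41000 / 1150 → 35.6522 s.
Time per layer = 35.6522 + 11.4, so 47.0522 s.
Build time = 4800 × 47.0522 = 225850.56 s = 62.74 hours.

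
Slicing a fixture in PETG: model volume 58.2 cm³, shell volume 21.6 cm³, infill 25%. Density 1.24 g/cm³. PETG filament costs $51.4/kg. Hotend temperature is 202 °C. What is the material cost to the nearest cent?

Infill region = 58.2 − 21.6 = 36.6 cm³.
Deposited infill = 0.25 × 36.6, so 9.15 cm³.
Total extruded = 21.6 + 9.15, so 30.75 cm³.
Mass: 30.75 × 1.24 → 38.13 g.
At $51.4/kg: 38.13/1000 × 51.4 = $1.96.

$1.96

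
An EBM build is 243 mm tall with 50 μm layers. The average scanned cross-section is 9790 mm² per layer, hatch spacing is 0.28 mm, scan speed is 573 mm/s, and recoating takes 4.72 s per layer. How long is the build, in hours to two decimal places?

Number of layers: 243 / 0.05 → 4860 (rounded up).
Hatch length per layer: 9790 / 0.28 → 34964.3 mm.
Per-layer scan time = 34964.3 / 573 = 61.0197 s.
Time per layer = 61.0197 + 4.72 = 65.7397 s.
4860 layers × 65.7397 s/layer = 319494.942 s, i.e. 88.75 hours.

88.75 hours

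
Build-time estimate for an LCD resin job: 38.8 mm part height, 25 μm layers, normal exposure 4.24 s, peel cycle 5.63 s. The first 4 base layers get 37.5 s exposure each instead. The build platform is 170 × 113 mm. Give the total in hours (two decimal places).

Layers = ⌈38.8/0.025⌉ = 1552.
Burn-in layers: 4 × (37.5 + 5.63) → 172.52 s.
Regular layers = 1548 × (4.24 + 5.63), so 15278.76 s.
Total = 172.52 + 15278.76 = 15451.28 s = 4.29 hours.

4.29 hours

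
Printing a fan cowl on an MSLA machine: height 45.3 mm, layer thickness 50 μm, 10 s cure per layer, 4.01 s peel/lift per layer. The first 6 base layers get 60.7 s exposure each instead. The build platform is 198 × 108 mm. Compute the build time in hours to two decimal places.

Number of layers: 45.3 / 0.05 → 906 (rounded up).
Burn-in layers = 6 × (60.7 + 4.01), so 388.26 s.
Remaining layers = 900 × (10 + 4.01), so 12609 s.
Sum: 388.26 + 12609 = 12997.26 s → 3.61 hours.

3.61 hours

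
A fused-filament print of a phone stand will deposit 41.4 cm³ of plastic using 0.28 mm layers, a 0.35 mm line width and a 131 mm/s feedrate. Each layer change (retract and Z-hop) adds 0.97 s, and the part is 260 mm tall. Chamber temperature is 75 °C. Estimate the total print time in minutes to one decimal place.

68.8 minutes

Bead cross-section: 0.28 × 0.35 → 0.098 mm².
Total extruded path = 41400/0.098 = 422449 mm.
Extrusion time: 422449 / 131 → 3224.8 s.
Number of layers: 260 / 0.28 → 929 (rounded up).
Layer-change overhead: 929 × 0.97 → 901.13 s.
Total = 3224.8 + 901.13 = 4125.93 s = 68.8 minutes.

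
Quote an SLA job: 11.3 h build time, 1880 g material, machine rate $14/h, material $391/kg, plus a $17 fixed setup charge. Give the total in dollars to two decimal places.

Machine cost = 14 × 11.3, so $158.20.
Material cost = 391 × 1880/1000 = $735.08.
Total = 158.20 + 735.08 + 17 = $910.28.

$910.28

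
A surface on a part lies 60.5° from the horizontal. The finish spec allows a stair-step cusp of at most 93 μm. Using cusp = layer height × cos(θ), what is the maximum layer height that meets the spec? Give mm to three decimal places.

cos(60.5°) = 0.4924; t_max = 0.093/0.4924 = 0.189 mm.

0.189 mm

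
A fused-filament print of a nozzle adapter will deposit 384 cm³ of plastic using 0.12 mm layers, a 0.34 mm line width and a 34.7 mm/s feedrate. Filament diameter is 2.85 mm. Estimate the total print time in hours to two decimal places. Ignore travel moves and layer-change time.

75.34 hours

Extrusion cross-section: 0.12 × 0.34 → 0.0408 mm².
Total extruded path = 384000/0.0408 = 9411764.7 mm.
Print-move time: 9411764.7 / 34.7 → 271232.4 s.
Converting: 271232.4 s = 75.34 hours.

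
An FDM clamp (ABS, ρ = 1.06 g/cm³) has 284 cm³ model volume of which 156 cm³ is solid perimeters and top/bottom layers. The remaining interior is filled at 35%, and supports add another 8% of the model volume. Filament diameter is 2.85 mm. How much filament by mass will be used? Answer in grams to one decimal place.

Interior volume = 284 − 156, so 128 cm³.
Infill deposited = 0.35 × 128, so 44.8 cm³.
Support: 0.08 × 284 → 22.72 cm³.
Total extruded = 156 + 44.8 + 22.72, so 223.52 cm³.
Mass = 223.52 × 1.06 = 236.9312 g.

236.9 g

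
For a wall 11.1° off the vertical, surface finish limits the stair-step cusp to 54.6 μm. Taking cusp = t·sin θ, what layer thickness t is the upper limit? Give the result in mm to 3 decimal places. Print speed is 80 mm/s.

0.284 mm

sin(11.1°) = 0.1925; t_max = 0.0546/0.1925 = 0.284 mm.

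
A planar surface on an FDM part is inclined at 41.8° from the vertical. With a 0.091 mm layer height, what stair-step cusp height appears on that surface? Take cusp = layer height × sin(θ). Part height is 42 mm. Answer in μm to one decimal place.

h_c = t·sin θ = 0.091 × 0.6665 = 0.060652 mm (60.7 μm).

60.7 μm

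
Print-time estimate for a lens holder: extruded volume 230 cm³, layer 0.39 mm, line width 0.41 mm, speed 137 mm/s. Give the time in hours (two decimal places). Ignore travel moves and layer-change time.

Line area: 0.39 × 0.41 → 0.1599 mm².
Total extruded path = 230000/0.1599 = 1438399 mm.
Print-move time = 1438399 / 137, so 10499.3 s.
That's 10499.3 s → 2.92 hours.

2.92 hours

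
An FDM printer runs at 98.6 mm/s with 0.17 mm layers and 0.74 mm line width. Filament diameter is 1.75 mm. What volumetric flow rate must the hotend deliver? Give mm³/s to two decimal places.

Extrusion cross-section: 0.17 × 0.74 → 0.1258 mm².
Q = v·A = 98.6 × 0.1258 = 12.40 mm³/s.

12.40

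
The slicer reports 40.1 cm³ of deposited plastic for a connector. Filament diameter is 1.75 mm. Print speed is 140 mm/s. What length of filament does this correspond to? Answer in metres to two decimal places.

16.67 m

Cross-section of 1.75 mm filament: π·(1.75/2)² = 2.4053 mm².
Length = 40.1 cm³ / 2.4053 mm² = 40100 / 2.4053 = 16671.52 mm = 16.67 m.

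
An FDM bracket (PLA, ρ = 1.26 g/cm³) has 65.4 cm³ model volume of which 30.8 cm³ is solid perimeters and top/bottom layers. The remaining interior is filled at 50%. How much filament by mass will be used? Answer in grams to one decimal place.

Infill region = 65.4 − 30.8, so 34.6 cm³.
Infill volume = 0.50 × 34.6 = 17.3 cm³.
Total printed volume: 30.8 + 17.3 → 48.1 cm³.
Mass: 48.1 × 1.26 → 60.606 g.

60.6 g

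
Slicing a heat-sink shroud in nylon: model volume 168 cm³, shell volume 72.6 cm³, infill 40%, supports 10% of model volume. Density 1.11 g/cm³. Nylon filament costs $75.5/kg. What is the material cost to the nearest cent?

$10.69

Interior volume = 168 − 72.6 = 95.4 cm³.
Infill volume = 0.40 × 95.4 = 38.16 cm³.
Support = 0.10 × 168 = 16.8 cm³.
Deposited volume = 72.6 + 38.16 + 16.8, so 127.56 cm³.
Mass: 127.56 × 1.11 → 141.5916 g.
At $75.5/kg: 141.5916/1000 × 75.5 = $10.69.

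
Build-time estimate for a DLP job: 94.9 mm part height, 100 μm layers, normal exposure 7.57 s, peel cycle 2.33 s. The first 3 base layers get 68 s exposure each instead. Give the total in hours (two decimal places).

2.66 hours

Number of layers: 94.9 / 0.1 → 949 (rounded up).
Burn-in layers = 3 × (68 + 2.33) = 210.99 s.
Normal layers = 946 × (7.57 + 2.33), so 9365.4 s.
Total = 210.99 + 9365.4 = 9576.39 s = 2.66 hours.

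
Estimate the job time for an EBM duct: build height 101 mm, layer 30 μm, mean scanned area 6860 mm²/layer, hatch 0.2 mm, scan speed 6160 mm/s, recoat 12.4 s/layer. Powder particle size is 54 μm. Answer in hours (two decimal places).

Layers = ⌈101/0.03⌉ = 3367.
Scan path per layer = 6860 / 0.2 = 34300 mm.
Beam time per layer: 34300 / 6160 → 5.5682 s.
Time per layer: 5.5682 + 12.4 → 17.9682 s.
Build time = 3367 × 17.9682 = 60498.9294 s = 16.81 hours.

16.81 hours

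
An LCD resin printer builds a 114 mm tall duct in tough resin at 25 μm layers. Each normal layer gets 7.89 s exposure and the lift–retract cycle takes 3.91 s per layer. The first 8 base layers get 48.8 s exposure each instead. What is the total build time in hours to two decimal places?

15.04 hours

Layers = ⌈114/0.025⌉ = 4560.
Base layers = 8 × (48.8 + 3.91) = 421.68 s.
Normal layers: 4552 × (7.89 + 3.91) → 53713.6 s.
Total = 421.68 + 53713.6 = 54135.28 s = 15.04 hours.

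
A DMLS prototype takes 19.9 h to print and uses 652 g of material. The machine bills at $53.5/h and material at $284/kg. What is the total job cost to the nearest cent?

$1249.82

Time charge: 53.5 × 19.9 → $1064.65.
Material charge = 284 × 652/1000, so $185.168.
Job cost: 1064.65 + 185.168 = 1249.818 ≈ $1249.82.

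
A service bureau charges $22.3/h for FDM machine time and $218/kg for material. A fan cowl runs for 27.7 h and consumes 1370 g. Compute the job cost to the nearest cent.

Machine cost = 22.3 × 27.7, so $617.71.
Material cost = 218 × 1370/1000 = $298.66.
Job cost: 617.71 + 298.66 = $916.37.

$916.37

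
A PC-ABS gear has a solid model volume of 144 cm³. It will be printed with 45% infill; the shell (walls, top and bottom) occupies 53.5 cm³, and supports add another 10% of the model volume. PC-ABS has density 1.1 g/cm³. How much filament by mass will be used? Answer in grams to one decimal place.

Interior volume: 144 − 53.5 → 90.5 cm³.
Infill deposited: 0.45 × 90.5 → 40.725 cm³.
Support = 0.10 × 144, so 14.4 cm³.
Deposited volume = 53.5 + 40.725 + 14.4, so 108.625 cm³.
Mass = 108.625 × 1.1 = 119.4875 g.

119.5 g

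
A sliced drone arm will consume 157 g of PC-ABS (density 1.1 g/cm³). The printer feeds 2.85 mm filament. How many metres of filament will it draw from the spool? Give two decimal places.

22.37 m

Extruded volume: 157/1.1 = 142.7273 cm³ (142727.3 mm³).
Filament cross-section = π × (2.85/2)² = 6.3794 mm².
L = V/A = 142727.3/6.3794 = 22373.15 mm → 22.37 m.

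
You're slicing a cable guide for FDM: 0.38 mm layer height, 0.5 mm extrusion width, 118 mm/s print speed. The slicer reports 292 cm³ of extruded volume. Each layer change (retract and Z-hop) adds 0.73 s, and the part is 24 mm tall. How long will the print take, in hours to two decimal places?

3.63 hours

Extrusion cross-section = 0.38 × 0.5 = 0.19 mm².
Path length: 292000 mm³ / 0.19 mm² → 1536842.1 mm.
Time extruding: 1536842.1 / 118 → 13024.1 s.
Number of layers: 24 / 0.38 → 64 (rounded up).
Z-hop total = 64 × 0.73, so 46.72 s.
Total = 13024.1 + 46.72 = 13070.82 s = 3.63 hours.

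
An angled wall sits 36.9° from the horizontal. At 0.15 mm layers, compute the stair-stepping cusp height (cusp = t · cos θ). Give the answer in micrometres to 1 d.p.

120.0 μm

Cusp = layer height × cos(36.9°) = 0.15 × 0.7997 = 0.119955 mm = 120.0 μm.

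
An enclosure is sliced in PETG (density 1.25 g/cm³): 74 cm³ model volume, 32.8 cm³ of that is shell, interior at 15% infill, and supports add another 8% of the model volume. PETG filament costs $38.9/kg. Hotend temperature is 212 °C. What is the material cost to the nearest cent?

$2.18

Infill region = 74 − 32.8, so 41.2 cm³.
Deposited infill = 0.15 × 41.2 = 6.18 cm³.
Support = 0.08 × 74 = 5.92 cm³.
Total extruded: 32.8 + 6.18 + 5.92 → 44.9 cm³.
Mass = 44.9 × 1.25, so 56.125 g.
Cost = 56.125 g / 1000 × $38.9/kg = $2.18.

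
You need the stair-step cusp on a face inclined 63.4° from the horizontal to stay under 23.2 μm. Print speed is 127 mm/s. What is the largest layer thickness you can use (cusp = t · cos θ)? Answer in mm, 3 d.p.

t = h_c / cos θ = 0.0232 / 0.4478 = 0.052 mm.

0.052 mm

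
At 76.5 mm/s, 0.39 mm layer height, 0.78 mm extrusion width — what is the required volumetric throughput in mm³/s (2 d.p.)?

A = 0.39 × 0.78 = 0.3042 mm².
Q = v·A = 76.5 × 0.3042 = 23.27 mm³/s.

23.27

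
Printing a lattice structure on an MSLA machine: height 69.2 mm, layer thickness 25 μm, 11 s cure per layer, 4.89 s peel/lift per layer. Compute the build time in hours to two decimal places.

Number of layers: 69.2 / 0.025 → 2768 (rounded up).
Per-layer time = 11 + 4.89 = 15.89 s.
Total = 2768 × 15.89 = 43983.52 s = 12.22 hours.

12.22 hours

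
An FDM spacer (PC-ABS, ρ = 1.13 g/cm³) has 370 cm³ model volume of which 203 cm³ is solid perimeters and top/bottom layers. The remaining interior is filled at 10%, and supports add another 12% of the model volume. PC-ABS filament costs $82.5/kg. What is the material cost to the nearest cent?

$24.62

Infill region = 370 − 203 = 167 cm³.
Infill deposited: 0.10 × 167 → 16.7 cm³.
Support = 0.12 × 370 = 44.4 cm³.
Total printed volume: 203 + 16.7 + 44.4 → 264.1 cm³.
Mass: 264.1 × 1.13 → 298.433 g.
Cost = 298.433 g / 1000 × $82.5/kg = $24.62.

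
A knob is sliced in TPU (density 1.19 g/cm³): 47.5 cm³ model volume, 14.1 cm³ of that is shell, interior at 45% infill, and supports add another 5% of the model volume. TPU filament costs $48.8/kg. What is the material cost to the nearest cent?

$1.83

Volume inside the shell = 47.5 − 14.1, so 33.4 cm³.
Infill deposited: 0.45 × 33.4 → 15.03 cm³.
Support = 0.05 × 47.5, so 2.375 cm³.
Total printed volume = 14.1 + 15.03 + 2.375 = 31.505 cm³.
Mass = 31.505 × 1.19 = 37.49095 g.
Cost = 37.49095 g / 1000 × $48.8/kg = $1.83.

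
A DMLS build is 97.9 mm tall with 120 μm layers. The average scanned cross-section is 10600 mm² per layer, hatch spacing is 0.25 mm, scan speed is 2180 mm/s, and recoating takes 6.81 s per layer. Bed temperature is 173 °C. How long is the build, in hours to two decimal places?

5.95 hours

Layers = ⌈97.9/0.12⌉ = 816.
Scan path per layer = 10600 / 0.25 = 42400 mm.
Per-layer scan time = 42400 / 2180, so 19.4495 s.
Layer cycle: 19.4495 + 6.81 → 26.2595 s.
816 layers × 26.2595 s/layer = 21427.752 s, i.e. 5.95 hours.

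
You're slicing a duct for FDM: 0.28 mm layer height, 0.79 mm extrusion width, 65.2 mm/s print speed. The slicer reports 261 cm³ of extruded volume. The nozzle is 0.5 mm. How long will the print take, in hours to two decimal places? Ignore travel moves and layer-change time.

Bead cross-section: 0.28 × 0.79 → 0.2212 mm².
Toolpath length = 261 cm³ / 0.2212 mm² = 261000 / 0.2212 = 1179927.7 mm.
Time extruding = 1179927.7 / 65.2 = 18097.1 s.
That's 18097.1 s → 5.03 hours.

5.03 hours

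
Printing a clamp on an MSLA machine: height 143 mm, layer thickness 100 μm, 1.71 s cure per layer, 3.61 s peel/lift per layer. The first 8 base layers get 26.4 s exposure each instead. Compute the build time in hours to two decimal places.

Layers = ⌈143/0.1⌉ = 1430.
Burn-in layers = 8 × (26.4 + 3.61), so 240.08 s.
Regular layers: 1422 × (1.71 + 3.61) → 7565.04 s.
Sum: 240.08 + 7565.04 = 7805.12 s → 2.17 hours.

2.17 hours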